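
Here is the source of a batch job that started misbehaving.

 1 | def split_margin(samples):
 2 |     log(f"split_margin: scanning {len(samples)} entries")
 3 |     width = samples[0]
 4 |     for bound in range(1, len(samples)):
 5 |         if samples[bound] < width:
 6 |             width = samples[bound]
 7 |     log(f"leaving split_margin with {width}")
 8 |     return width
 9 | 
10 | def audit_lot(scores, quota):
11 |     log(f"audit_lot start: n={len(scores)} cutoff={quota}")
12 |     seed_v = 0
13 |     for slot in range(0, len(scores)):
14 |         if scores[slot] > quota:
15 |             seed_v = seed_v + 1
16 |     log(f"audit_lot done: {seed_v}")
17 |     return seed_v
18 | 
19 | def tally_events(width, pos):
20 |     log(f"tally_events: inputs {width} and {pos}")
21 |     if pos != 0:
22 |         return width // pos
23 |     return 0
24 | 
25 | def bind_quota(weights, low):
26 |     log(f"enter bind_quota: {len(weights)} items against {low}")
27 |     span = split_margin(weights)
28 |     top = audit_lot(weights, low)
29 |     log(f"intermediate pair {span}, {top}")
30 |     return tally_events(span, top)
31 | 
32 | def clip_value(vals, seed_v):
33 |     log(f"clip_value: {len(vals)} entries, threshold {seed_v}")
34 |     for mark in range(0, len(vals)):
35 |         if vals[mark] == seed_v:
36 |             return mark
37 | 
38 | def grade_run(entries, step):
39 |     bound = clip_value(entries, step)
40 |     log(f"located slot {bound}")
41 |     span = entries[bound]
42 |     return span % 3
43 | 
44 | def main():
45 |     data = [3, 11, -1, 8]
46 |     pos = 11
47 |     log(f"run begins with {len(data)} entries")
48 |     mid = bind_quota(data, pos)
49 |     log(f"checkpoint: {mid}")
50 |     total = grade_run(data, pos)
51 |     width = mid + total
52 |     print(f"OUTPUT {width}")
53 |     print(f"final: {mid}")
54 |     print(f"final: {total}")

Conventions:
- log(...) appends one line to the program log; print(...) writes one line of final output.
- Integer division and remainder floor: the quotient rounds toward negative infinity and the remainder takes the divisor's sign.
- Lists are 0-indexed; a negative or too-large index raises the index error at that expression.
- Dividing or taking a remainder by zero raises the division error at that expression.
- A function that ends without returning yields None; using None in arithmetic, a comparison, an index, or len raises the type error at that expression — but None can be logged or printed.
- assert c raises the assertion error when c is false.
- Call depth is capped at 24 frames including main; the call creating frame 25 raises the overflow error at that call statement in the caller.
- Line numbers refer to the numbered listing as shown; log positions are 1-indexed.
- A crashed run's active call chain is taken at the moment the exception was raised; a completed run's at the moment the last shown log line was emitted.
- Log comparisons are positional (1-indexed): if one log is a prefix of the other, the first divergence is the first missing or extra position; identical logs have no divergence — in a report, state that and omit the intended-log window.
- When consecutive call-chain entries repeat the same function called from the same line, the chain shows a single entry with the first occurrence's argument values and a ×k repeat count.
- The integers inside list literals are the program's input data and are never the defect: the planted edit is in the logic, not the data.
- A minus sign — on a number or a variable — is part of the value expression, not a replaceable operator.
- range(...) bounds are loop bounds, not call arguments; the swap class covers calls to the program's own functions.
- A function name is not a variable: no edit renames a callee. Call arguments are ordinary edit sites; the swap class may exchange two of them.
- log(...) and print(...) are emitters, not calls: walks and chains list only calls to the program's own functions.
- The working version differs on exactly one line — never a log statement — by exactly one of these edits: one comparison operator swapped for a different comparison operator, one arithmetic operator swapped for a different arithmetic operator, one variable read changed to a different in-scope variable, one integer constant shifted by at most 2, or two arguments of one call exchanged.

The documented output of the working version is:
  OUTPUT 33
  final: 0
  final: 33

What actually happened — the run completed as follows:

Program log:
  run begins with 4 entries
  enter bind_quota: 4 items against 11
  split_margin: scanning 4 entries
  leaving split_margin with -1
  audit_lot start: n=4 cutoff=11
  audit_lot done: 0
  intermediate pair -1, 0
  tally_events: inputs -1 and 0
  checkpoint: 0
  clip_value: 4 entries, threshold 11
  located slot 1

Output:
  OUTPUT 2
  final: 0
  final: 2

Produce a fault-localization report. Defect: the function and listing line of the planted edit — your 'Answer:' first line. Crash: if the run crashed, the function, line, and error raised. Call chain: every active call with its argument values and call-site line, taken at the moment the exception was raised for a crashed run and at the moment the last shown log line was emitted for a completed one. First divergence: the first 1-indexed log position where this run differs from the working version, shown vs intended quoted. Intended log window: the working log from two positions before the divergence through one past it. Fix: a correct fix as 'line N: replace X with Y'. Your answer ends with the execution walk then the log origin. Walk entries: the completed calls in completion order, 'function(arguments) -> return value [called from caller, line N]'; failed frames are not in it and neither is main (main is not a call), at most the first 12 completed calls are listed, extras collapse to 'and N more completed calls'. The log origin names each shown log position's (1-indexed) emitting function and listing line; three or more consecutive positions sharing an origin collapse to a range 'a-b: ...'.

Answer: the defect is in grade_run at line 42.
Key fact: Nothing in the log betrays the bug — only the output does.
Call chain: main -> grade_run([3, 11, -1, 8], 11) (called at line 50).
First divergence: there is none — every log position agrees.
Execution walk:
  split_margin([3, 11, -1, 8]) -> -1  [called from bind_quota, line 27]
  audit_lot([3, 11, -1, 8], 11) -> 0  [called from bind_quota, line 28]
  tally_events(-1, 0) -> 0  [called from bind_quota, line 30]
  bind_quota([3, 11, -1, 8], 11) -> 0  [called from main, line 48]
  clip_value([3, 11, -1, 8], 11) -> 1  [called from grade_run, line 39]
  grade_run([3, 11, -1, 8], 11) -> 2  [called from main, line 50]
Origin of each log line:
  1: logged in main at line 47
  2: logged in bind_quota at line 26
  3: logged in split_margin at line 2
  4: logged in split_margin at line 7
  5: logged in audit_lot at line 11
  6: logged in audit_lot at line 16
  7: logged in bind_quota at line 29
  8: logged in tally_events at line 20
  9: logged in main at line 49
  10: logged in clip_value at line 33
  11: logged in grade_run at line 40
A correct fix: line 42: replace `%` with `*`.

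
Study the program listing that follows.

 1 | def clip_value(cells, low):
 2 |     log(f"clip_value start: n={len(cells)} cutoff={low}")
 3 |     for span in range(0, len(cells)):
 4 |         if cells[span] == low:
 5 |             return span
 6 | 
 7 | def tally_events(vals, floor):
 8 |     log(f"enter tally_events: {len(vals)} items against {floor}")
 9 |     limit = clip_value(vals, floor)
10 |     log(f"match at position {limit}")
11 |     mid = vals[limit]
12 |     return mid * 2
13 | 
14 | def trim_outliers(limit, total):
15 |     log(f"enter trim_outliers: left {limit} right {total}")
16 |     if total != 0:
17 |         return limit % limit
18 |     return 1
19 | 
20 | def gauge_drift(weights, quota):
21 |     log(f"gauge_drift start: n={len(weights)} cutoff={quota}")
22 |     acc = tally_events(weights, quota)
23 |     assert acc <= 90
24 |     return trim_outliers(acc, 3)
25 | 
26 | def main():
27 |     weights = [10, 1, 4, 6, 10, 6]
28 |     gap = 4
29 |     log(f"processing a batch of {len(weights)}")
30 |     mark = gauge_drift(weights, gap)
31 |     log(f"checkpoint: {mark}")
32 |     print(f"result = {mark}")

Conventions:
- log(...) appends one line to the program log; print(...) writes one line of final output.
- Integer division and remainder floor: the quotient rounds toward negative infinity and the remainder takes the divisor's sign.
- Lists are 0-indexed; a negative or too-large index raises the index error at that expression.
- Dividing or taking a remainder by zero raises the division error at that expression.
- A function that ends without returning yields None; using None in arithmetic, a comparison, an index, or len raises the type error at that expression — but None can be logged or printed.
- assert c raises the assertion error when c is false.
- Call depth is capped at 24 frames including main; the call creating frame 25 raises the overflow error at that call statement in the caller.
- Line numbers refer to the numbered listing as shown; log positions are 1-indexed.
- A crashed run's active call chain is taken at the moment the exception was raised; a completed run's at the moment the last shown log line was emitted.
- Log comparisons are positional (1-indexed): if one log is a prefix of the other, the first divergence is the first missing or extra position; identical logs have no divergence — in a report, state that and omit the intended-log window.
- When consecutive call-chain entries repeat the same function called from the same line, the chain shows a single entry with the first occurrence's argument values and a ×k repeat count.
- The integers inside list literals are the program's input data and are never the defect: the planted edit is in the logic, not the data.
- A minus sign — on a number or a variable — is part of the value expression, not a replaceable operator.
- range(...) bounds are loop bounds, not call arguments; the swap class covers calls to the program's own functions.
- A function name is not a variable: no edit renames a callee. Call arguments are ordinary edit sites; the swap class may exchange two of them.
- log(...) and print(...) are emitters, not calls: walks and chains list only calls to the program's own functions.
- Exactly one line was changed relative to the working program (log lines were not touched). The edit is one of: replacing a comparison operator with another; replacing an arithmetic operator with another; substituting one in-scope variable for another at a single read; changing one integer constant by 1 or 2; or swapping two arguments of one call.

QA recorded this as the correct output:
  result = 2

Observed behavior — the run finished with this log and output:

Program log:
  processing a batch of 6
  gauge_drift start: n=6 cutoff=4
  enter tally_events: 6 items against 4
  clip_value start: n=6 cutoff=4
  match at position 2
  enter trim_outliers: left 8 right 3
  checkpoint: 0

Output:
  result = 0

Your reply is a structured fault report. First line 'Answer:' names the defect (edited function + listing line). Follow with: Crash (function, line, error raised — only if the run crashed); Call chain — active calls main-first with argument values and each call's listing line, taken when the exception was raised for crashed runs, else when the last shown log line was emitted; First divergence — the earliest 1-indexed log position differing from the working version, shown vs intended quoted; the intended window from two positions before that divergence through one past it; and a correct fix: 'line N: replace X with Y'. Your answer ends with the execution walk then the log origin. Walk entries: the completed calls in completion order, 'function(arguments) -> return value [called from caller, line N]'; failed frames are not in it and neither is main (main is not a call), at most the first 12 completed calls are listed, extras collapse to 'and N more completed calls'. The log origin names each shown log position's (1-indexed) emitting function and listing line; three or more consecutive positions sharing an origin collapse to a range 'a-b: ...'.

Answer: the defect is in trim_outliers at line 17.
Key fact: Position 7 is the first bad log line: 'checkpoint: 0' should read 'checkpoint: 2'.
Call chain: main.
First divergence: at position 7 the run shows 'checkpoint: 0' where the working version logs 'checkpoint: 2'.
Intended log window:
  5: match at position 2
  6: enter trim_outliers: left 8 right 3
  7: checkpoint: 2
Execution walk:
  clip_value([10, 1, 4, 6, 10, 6], 4) -> 2  [called from tally_events, line 9]
  tally_events([10, 1, 4, 6, 10, 6], 4) -> 8  [called from gauge_drift, line 22]
  trim_outliers(8, 3) -> 0  [called from gauge_drift, line 24]
  gauge_drift([10, 1, 4, 6, 10, 6], 4) -> 0  [called from main, line 30]
Log origins:
  1: from main, line 29
  2: from gauge_drift, line 21
  3: from tally_events, line 8
  4: from clip_value, line 2
  5: from tally_events, line 10
  6: from trim_outliers, line 15
  7: from main, line 31
A correct fix: line 17: replace `limit % limit` with `limit % total`.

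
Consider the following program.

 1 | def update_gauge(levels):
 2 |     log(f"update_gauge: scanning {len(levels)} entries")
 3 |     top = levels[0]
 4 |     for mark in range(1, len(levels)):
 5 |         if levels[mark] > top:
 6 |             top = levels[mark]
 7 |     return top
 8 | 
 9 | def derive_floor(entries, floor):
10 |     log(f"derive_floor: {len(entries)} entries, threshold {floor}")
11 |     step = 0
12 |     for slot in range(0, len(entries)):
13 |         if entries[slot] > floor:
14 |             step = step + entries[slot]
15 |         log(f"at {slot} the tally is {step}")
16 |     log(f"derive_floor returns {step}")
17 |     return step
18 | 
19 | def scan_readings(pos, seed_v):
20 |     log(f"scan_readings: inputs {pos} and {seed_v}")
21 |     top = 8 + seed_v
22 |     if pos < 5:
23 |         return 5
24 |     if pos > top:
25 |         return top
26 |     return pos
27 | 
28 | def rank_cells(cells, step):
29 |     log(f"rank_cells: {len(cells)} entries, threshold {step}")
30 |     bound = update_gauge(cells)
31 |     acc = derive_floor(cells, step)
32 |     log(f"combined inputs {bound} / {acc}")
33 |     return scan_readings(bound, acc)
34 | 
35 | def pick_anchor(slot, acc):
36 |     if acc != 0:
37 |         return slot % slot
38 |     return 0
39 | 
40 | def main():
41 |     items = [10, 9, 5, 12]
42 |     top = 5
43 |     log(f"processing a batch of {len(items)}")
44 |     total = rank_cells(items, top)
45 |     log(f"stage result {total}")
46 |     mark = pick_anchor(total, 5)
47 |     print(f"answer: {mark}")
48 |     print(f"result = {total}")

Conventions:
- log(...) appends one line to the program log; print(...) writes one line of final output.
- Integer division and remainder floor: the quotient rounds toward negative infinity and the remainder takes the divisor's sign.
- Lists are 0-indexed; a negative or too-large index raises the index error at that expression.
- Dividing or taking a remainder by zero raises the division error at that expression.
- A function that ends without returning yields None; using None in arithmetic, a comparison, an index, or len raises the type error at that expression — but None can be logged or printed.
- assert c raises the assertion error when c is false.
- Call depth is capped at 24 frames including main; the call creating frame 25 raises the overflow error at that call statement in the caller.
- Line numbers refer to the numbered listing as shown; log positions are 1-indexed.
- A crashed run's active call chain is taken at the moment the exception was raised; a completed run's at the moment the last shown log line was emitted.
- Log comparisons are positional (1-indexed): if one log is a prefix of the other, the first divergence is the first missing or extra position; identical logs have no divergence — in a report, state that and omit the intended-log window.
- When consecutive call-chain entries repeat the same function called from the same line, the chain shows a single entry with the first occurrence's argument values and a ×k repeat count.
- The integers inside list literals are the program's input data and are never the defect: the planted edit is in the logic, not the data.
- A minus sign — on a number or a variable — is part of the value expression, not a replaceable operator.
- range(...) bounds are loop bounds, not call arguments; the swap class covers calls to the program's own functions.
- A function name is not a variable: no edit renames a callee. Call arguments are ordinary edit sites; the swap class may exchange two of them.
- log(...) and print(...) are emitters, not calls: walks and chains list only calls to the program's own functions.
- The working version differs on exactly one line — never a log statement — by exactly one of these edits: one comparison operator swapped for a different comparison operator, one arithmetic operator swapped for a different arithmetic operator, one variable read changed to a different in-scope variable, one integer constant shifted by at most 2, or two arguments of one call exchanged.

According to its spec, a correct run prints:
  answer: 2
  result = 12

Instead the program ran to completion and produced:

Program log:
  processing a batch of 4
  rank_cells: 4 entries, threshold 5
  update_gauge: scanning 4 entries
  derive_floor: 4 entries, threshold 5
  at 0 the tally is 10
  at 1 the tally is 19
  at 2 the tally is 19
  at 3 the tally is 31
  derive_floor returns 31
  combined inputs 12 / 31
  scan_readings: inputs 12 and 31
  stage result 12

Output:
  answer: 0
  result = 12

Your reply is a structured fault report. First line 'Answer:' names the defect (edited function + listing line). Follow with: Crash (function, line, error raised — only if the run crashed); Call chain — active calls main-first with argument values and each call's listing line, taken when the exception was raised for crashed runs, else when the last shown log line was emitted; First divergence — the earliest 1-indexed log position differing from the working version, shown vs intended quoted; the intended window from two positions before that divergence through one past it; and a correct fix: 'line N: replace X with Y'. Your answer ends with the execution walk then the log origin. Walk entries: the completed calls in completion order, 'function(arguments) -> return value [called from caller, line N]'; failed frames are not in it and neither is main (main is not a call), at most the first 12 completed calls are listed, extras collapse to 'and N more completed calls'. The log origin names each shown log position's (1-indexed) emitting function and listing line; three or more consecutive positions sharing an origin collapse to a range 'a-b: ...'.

Answer: the defect is in pick_anchor at line 37.
Key observation: The logs agree in full; only the final output differs.
Call chain: main.
First divergence: none — the logs agree in full.
Execution walk:
  update_gauge([10, 9, 5, 12]) -> 12  [called from rank_cells, line 30]
  derive_floor([10, 9, 5, 12], 5) -> 31  [called from rank_cells, line 31]
  scan_readings(12, 31) -> 12  [called from rank_cells, line 33]
  rank_cells([10, 9, 5, 12], 5) -> 12  [called from main, line 44]
  pick_anchor(12, 5) -> 0  [called from main, line 46]
Log origin:
  1: logged in main at line 43
  2: logged in rank_cells at line 29
  3: logged in update_gauge at line 2
  4: logged in derive_floor at line 10
  5-8: logged in derive_floor at line 15
  9: logged in derive_floor at line 16
  10: logged in rank_cells at line 32
  11: logged in scan_readings at line 20
  12: logged in main at line 45
A correct fix: line 37: replace `slot % slot` with `slot % acc`.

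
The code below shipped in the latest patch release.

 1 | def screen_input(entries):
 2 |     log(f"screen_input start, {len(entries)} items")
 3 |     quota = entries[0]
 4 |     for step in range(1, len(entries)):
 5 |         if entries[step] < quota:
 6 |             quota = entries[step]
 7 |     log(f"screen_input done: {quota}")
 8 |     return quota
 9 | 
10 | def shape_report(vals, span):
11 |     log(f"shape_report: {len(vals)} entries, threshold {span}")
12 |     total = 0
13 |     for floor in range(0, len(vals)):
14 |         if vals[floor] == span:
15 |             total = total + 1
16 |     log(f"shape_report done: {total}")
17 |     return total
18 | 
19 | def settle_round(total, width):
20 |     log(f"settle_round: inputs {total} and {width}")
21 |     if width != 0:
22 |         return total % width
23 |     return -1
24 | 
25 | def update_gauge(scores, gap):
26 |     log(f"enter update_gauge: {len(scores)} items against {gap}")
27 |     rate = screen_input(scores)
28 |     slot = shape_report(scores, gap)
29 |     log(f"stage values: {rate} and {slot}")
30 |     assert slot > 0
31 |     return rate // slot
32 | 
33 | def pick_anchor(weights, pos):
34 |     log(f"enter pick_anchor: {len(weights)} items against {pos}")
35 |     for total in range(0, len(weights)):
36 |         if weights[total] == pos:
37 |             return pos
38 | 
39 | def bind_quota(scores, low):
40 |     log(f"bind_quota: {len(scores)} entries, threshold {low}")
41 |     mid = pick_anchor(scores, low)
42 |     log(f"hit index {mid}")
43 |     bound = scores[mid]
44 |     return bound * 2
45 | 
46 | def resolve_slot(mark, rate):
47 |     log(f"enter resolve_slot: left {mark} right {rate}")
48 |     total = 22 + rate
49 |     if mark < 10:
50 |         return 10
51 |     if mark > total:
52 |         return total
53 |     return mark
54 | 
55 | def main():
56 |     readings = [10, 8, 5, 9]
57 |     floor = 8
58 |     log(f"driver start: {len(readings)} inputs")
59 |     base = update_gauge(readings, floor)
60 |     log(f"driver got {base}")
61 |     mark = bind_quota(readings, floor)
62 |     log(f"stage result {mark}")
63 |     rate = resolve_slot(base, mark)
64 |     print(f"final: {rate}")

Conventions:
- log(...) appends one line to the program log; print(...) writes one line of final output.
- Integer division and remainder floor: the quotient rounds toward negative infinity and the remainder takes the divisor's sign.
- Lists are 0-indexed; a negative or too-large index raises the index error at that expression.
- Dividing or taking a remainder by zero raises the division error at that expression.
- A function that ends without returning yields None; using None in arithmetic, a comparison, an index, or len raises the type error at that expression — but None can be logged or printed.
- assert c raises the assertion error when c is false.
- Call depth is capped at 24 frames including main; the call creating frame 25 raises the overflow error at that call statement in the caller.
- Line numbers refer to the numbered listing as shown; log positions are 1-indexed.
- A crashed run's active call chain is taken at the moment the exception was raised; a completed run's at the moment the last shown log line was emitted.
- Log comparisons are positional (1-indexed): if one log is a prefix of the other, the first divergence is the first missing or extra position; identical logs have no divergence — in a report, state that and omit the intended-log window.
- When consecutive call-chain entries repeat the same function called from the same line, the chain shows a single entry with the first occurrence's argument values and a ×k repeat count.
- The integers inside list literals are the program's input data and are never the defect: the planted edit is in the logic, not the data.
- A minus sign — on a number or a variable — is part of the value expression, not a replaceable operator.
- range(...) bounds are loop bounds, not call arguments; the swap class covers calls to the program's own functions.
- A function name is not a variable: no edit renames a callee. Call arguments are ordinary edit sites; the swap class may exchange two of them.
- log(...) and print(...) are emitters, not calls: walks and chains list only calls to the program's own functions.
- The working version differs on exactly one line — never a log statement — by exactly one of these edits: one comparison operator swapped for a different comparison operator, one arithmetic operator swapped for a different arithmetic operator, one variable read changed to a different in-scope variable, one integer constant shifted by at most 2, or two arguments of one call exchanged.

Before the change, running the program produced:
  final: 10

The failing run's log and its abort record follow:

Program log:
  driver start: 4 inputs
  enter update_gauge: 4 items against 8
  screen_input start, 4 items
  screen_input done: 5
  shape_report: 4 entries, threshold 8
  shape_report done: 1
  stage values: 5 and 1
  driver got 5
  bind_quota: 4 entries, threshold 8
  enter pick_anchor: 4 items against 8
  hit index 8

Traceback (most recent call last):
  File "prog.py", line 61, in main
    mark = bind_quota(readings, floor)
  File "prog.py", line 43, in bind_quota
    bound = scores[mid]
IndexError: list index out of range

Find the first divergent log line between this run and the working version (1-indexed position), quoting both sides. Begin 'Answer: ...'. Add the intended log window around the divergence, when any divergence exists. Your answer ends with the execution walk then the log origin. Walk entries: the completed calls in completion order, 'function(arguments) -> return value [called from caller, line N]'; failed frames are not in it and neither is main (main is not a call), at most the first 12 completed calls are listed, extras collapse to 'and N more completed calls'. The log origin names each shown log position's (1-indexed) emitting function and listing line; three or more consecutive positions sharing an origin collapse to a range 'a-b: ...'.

Answer: position 11 — shown 'hit index 8', intended 'hit index 1'.
Intended log window:
  9: bind_quota: 4 entries, threshold 8
  10: enter pick_anchor: 4 items against 8
  11: hit index 1
  12: stage result 16
Execution walk:
  screen_input([10, 8, 5, 9]) -> 5  [called from update_gauge, line 27]
  shape_report([10, 8, 5, 9], 8) -> 1  [called from update_gauge, line 28]
  update_gauge([10, 8, 5, 9], 8) -> 5  [called from main, line 59]
  pick_anchor([10, 8, 5, 9], 8) -> 8  [called from bind_quota, line 41]
Log origin:
  1: logged in main at line 58
  2: logged in update_gauge at line 26
  3: logged in screen_input at line 2
  4: logged in screen_input at line 7
  5: logged in shape_report at line 11
  6: logged in shape_report at line 16
  7: logged in update_gauge at line 29
  8: logged in main at line 60
  9: logged in bind_quota at line 40
  10: logged in pick_anchor at line 34
  11: logged in bind_quota at line 42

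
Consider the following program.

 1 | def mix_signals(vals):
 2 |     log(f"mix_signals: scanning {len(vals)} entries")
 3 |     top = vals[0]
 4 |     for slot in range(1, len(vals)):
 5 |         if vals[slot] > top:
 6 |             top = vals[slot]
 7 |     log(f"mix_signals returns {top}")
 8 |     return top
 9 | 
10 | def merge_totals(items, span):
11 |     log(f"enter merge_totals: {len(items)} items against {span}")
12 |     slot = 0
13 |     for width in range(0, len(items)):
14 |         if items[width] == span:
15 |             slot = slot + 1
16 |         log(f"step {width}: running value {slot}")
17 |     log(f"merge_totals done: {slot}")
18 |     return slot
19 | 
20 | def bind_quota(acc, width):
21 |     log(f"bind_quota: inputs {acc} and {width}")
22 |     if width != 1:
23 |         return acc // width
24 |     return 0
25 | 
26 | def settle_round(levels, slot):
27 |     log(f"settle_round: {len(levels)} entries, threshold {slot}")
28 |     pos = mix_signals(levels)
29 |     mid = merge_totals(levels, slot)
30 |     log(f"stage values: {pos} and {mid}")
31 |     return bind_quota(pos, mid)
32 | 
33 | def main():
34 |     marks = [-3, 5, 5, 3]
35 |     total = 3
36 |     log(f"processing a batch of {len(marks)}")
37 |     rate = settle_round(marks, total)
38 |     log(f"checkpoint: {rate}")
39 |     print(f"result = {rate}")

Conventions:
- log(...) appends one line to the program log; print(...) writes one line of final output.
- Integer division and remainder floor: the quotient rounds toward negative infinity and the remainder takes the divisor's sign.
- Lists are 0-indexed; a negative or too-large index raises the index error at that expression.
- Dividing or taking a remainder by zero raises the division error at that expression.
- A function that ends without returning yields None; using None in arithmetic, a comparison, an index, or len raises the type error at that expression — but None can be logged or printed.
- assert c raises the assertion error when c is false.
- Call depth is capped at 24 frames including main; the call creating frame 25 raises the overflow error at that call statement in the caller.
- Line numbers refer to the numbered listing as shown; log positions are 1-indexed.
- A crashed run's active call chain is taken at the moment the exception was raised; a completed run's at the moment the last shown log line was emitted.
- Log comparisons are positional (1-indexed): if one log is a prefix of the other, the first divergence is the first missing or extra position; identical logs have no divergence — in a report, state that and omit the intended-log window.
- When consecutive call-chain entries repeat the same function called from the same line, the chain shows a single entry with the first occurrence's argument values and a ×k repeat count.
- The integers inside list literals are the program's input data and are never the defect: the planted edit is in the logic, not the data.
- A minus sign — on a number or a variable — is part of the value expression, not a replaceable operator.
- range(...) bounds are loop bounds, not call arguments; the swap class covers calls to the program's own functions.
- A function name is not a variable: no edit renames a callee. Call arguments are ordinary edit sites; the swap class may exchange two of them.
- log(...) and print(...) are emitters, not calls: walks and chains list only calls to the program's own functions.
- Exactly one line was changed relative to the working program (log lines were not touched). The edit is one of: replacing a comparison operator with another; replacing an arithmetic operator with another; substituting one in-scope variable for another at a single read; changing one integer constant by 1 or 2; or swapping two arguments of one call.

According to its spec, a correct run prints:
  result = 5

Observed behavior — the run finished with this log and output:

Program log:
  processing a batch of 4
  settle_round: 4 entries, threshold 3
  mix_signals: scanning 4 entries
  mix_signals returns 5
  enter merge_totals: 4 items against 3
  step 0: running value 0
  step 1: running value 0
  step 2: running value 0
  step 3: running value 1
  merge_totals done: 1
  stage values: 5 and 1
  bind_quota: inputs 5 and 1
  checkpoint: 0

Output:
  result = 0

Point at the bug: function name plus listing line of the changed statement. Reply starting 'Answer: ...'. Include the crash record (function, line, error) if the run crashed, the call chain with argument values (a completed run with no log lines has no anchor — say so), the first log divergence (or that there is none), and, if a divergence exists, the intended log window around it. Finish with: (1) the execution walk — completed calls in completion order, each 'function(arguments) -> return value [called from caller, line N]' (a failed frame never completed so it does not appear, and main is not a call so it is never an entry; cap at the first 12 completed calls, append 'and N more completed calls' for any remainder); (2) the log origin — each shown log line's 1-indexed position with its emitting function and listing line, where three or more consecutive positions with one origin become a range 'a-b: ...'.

Answer: the defect is in bind_quota at line 22.
Key observation: The log first diverges at position 13: the faulty run prints 'checkpoint: 0' where the working version prints 'checkpoint: 5'.
Call chain: main.
First divergence: position 13; shown 'checkpoint: 0' vs intended 'checkpoint: 5'.
Intended log window:
  11: stage values: 5 and 1
  12: bind_quota: inputs 5 and 1
  13: checkpoint: 5
Execution walk:
  mix_signals([-3, 5, 5, 3]) -> 5  [called from settle_round, line 28]
  merge_totals([-3, 5, 5, 3], 3) -> 1  [called from settle_round, line 29]
  bind_quota(5, 1) -> 0  [called from settle_round, line 31]
  settle_round([-3, 5, 5, 3], 3) -> 0  [called from main, line 37]
Log origin:
  1: logged in main at line 36
  2: logged in settle_round at line 27
  3: logged in mix_signals at line 2
  4: logged in mix_signals at line 7
  5: logged in merge_totals at line 11
  6-9: logged in merge_totals at line 16
  10: logged in merge_totals at line 17
  11: logged in settle_round at line 30
  12: logged in bind_quota at line 21
  13: logged in main at line 38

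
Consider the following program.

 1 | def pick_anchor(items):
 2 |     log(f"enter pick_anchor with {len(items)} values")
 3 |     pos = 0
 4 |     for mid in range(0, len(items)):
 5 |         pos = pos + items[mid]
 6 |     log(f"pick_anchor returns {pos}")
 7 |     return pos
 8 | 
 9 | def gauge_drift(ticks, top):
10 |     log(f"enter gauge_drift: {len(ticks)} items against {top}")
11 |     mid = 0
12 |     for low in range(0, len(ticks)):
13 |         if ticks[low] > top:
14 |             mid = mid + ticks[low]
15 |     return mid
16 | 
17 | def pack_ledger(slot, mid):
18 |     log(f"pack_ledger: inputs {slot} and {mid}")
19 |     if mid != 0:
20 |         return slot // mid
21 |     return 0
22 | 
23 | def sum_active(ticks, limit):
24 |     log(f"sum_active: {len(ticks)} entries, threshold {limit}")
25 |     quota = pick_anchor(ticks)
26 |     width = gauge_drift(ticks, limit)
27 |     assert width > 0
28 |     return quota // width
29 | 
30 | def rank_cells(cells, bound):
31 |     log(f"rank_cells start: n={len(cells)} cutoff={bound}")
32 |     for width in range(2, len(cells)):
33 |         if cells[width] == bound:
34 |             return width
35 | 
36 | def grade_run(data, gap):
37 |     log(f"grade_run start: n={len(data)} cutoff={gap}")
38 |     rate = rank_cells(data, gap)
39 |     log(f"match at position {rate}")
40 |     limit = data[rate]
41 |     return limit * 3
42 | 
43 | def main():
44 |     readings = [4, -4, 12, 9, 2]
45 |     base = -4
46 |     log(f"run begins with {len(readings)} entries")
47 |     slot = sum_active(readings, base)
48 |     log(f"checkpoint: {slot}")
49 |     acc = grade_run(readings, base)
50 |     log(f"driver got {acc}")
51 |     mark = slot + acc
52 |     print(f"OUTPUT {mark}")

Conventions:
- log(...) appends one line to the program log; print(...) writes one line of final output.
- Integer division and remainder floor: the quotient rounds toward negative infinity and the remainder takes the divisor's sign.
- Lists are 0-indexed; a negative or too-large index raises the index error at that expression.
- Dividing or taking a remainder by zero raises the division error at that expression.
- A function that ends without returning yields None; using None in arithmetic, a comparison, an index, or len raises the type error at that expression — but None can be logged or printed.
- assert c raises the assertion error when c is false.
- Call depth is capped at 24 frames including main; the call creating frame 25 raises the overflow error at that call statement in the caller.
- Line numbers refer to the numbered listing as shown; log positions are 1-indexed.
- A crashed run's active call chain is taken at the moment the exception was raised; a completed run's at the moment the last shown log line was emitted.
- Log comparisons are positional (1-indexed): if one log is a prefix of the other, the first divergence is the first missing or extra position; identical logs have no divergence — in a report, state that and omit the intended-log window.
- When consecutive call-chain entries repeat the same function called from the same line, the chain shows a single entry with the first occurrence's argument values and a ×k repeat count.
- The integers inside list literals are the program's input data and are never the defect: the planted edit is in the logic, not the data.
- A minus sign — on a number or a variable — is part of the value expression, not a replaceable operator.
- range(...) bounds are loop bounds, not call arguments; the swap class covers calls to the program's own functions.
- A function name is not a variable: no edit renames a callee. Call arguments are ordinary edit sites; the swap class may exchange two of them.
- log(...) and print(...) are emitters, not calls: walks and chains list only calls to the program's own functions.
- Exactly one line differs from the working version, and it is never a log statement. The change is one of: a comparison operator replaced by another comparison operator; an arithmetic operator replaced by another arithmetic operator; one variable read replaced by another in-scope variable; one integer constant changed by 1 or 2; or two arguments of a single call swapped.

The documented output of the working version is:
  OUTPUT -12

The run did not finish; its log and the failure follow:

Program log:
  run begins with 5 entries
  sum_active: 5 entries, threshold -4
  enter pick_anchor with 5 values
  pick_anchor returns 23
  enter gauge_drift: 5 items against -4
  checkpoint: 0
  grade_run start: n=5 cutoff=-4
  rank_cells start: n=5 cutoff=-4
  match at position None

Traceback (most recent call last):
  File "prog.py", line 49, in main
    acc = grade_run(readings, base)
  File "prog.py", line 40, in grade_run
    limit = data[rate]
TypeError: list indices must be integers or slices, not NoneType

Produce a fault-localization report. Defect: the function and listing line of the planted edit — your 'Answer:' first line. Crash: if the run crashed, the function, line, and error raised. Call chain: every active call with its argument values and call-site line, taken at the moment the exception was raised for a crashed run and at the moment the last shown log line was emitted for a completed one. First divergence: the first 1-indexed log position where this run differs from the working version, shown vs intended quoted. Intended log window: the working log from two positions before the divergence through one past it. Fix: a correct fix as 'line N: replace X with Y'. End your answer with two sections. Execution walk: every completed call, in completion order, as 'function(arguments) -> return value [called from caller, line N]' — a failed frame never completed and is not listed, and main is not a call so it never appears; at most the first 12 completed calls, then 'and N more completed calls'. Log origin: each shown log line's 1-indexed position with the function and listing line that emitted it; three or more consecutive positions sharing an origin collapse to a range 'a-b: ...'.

Answer: the defect is in rank_cells at line 32.
Core observation: Everything matches until log position 9, which reads 'match at position None' in place of 'match at position 1'.
Crash: grade_run, line 40, TypeError.
Call chain: main -> grade_run([4, -4, 12, 9, 2], -4) (called at line 49).
First divergence: position 9 — shown 'match at position None', intended 'match at position 1'.
Intended log window:
  7: grade_run start: n=5 cutoff=-4
  8: rank_cells start: n=5 cutoff=-4
  9: match at position 1
  10: driver got -12
Execution walk:
  pick_anchor([4, -4, 12, 9, 2]) -> 23  [called from sum_active, line 25]
  gauge_drift([4, -4, 12, 9, 2], -4) -> 27  [called from sum_active, line 26]
  sum_active([4, -4, 12, 9, 2], -4) -> 0  [called from main, line 47]
  rank_cells([4, -4, 12, 9, 2], -4) -> None  [called from grade_run, line 38]
Log origin:
  1: from main, line 46
  2: from sum_active, line 24
  3: from pick_anchor, line 2
  4: from pick_anchor, line 6
  5: from gauge_drift, line 10
  6: from main, line 48
  7: from grade_run, line 37
  8: from rank_cells, line 31
  9: from grade_run, line 39
A correct fix: line 32: replace `2` with `0`.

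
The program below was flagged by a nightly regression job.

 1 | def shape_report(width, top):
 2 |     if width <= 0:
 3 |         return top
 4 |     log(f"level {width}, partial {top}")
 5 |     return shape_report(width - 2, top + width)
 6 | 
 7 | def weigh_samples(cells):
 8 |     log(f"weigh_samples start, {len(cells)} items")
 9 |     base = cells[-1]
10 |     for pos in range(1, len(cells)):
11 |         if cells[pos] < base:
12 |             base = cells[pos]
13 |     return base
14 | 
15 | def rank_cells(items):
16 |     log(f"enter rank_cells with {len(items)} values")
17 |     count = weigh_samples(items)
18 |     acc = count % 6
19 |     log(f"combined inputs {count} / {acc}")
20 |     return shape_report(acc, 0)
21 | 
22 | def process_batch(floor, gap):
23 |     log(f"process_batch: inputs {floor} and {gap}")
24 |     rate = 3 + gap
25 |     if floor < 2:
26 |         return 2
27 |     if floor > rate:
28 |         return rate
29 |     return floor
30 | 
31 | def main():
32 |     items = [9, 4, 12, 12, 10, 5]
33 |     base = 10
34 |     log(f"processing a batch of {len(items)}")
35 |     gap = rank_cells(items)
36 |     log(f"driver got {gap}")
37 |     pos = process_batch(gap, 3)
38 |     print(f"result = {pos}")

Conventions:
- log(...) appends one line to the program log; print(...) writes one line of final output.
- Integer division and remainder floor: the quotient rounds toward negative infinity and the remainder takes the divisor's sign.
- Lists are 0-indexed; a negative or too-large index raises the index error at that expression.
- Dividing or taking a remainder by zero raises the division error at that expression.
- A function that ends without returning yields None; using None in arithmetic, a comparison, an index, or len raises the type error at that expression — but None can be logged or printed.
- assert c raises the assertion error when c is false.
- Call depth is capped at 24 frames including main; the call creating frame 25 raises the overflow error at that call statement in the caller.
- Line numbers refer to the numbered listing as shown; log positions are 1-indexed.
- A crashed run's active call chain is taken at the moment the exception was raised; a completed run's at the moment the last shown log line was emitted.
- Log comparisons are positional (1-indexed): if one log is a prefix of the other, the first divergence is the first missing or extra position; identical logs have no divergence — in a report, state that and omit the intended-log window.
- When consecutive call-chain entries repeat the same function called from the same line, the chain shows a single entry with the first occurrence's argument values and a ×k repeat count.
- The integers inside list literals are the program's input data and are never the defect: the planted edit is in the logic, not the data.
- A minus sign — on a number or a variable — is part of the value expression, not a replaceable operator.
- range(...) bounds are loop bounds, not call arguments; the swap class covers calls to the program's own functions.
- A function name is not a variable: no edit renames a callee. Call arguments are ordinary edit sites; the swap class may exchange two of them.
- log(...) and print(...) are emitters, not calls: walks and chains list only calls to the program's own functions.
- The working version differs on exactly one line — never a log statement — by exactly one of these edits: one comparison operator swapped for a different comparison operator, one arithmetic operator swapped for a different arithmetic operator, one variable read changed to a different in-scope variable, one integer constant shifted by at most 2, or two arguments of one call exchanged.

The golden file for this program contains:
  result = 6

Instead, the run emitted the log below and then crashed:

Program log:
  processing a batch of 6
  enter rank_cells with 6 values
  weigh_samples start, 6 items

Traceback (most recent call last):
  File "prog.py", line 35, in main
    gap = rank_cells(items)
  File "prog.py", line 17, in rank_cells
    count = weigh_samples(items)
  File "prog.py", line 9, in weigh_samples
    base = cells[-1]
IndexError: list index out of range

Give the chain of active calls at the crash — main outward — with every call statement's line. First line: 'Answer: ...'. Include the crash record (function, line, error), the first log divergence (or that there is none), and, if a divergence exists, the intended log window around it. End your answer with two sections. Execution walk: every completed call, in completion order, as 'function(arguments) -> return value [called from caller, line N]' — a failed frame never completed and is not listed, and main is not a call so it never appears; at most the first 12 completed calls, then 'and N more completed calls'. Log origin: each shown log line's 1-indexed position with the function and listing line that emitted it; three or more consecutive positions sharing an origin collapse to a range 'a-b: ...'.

Answer: main -> rank_cells (called at line 35) -> weigh_samples (called at line 17).
The tell: Only 3 log lines were emitted before the run died; the intended continuation was 'combined inputs 4 / 4'.
Crash: weigh_samples, line 9, IndexError.
First divergence: position 4 (shown log ended at 3 lines; the working version continues: 'combined inputs 4 / 4').
Intended log window:
  2: enter rank_cells with 6 values
  3: weigh_samples start, 6 items
  4: combined inputs 4 / 4
  5: level 4, partial 0
Execution walk:
  (no call completed)
Log origin:
  1 — main, line 34
  2 — rank_cells, line 16
  3 — weigh_samples, line 8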